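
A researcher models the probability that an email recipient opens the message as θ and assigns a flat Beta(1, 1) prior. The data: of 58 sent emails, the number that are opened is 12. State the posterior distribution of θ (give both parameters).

Posterior: Beta(13, 47)

The binomial likelihood is conjugate to the Beta prior: with 12 successes and 46 failures, the posterior is Beta(1+12, 1+46) = Beta(13, 47).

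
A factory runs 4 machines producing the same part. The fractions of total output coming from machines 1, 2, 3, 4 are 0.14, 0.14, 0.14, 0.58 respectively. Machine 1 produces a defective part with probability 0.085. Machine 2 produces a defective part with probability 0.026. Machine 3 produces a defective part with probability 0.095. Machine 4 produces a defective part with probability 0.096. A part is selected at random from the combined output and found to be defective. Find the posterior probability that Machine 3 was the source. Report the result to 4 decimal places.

Tabulate prior·likelihood by source: [1] prior 0.14, lik 0.085, product 0.01190; [2] prior 0.14, lik 0.026, product 0.003640; [3] prior 0.14, lik 0.095, product 0.01330; [4] prior 0.58, lik 0.096, product 0.05568.
Normalizing constant = 0.084520; the posterior for Machine 3 is its product over the sum, 0.01330/0.084520 = 0.1574.

Posterior probability ≈ 0.1574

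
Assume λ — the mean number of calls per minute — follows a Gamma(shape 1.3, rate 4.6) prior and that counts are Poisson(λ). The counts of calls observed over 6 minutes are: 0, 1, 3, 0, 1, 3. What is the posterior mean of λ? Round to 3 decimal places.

Total count ∑xᵢ = 8 over n = 6 minutes.
Gamma is conjugate to the Poisson likelihood: posterior is Gamma(shape = 1.3+8 = 9.3, rate = 4.6+6 = 10.6).
Posterior mean = shape/rate = 9.3/10.6 = 0.877.

Posterior mean ≈ 0.877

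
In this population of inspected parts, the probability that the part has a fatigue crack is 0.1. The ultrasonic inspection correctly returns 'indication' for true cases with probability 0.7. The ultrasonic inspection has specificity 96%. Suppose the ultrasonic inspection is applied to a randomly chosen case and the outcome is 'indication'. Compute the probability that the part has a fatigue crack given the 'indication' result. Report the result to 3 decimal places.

Let H be the event that the part has a fatigue crack. P(H) = 0.1, so P(¬H) = 0.9. With E the 'indication' result, P(E|H) = 0.7 and P(E|¬H) = 0.04.
P(E) = 0.7·0.1 + 0.04·0.9 = 0.070000 + 0.036000 = 0.10600.
By Bayes' theorem, P(H|E) = 0.070000 / 0.10600 = 0.660.

P(H | E) ≈ 0.660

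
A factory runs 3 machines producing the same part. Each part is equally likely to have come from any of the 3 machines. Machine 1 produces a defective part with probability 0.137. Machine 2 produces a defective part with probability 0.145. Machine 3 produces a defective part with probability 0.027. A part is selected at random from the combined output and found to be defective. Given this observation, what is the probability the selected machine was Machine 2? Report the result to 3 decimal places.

P(defective|M1) = 0.137; P(defective|M2) = 0.145; P(defective|M3) = 0.027.
Prior × likelihood for each source: 0.333333·0.137=0.04567, 0.333333·0.145=0.04833, 0.333333·0.027=0.009000. Summing gives P(defective) = 0.10300.
P(Machine 2 | defective) = 0.04833 / 0.10300 = 0.469.

Posterior probability ≈ 0.469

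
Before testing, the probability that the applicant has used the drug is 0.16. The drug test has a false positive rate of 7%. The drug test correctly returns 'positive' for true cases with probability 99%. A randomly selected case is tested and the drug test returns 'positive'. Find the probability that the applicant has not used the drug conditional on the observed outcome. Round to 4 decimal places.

Write H for 'the applicant has used the drug'. Prior odds H:¬H = 0.16/0.84 = 0.19048. For the 'positive' outcome, the likelihood ratio is 0.99/0.07 = 14.143.
Posterior odds = 0.19048 × 14.143 = 2.6939, so P(H|E) = 2.6939/(1+2.6939) = 0.7293. Then P(¬H|E) = 1 − 0.7293 = 0.2707.

P(¬H | E) ≈ 0.2707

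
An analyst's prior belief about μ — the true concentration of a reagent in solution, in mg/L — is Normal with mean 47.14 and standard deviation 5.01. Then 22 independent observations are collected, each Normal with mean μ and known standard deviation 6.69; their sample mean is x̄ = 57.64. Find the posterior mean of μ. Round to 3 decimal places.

With known σ, the Normal prior is conjugate. Weight on the data is w = (n/σ²)/(n/σ² + 1/τ₀²) = 0.491553/(0.491553+0.0398405) = 0.92503.
Posterior mean = w·x̄ + (1−w)·μ₀ = 0.92503·57.64 + 0.074974·47.14 = 56.853.

Posterior mean ≈ 56.853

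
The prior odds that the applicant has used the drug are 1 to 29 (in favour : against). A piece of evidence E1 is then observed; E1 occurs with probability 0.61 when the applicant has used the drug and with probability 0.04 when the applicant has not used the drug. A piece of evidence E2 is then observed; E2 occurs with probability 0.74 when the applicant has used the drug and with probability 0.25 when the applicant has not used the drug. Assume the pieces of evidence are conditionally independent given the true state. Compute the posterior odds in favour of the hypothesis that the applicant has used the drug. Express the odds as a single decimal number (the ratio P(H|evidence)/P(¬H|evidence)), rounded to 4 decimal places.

Posterior odds ≈ 1.5566

Prior odds = 1/29 = 0.034483.
Likelihood ratio for E1 = 0.61/0.04 = 15.250.
Likelihood ratio for E2 = 0.74/0.25 = 2.9600.
Posterior odds = prior odds × LR₁ × LR₂ = 1.5566.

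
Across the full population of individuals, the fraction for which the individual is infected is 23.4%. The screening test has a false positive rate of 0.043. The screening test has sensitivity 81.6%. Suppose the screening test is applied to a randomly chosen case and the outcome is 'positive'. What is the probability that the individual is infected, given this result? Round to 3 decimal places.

Let H be the event that the individual is infected. P(H) = 0.234, so P(¬H) = 0.766. With E the 'positive' result, P(E|H) = 0.816 and P(E|¬H) = 0.043.
P(E) = 0.816·0.234 + 0.043·0.766 = 0.19094 + 0.032938 = 0.22388.
By Bayes' theorem, P(H|E) = 0.19094 / 0.22388 = 0.853.

P(H | E) ≈ 0.853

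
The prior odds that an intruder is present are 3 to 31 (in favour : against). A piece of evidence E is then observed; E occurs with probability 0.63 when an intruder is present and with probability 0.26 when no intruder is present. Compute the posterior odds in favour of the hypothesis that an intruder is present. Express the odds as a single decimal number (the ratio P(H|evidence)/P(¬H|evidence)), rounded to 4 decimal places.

Posterior odds ≈ 0.2345

Prior odds = 3/31 = 0.096774.
Likelihood ratio for E = 0.63/0.26 = 2.4231.
Posterior odds = prior odds × LR = 0.23449.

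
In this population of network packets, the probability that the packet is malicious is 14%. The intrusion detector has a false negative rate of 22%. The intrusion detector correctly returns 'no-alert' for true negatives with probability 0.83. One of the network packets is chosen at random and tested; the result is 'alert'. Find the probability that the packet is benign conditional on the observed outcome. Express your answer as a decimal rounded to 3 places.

P(¬H | E) ≈ 0.572

Let H be the event that the packet is malicious. P(H) = 0.14, so P(¬H) = 0.86. With E the 'alert' result, P(E|H) = 0.78 and P(E|¬H) = 0.17.
P(E) = 0.78·0.14 + 0.17·0.86 = 0.10920 + 0.14620 = 0.25540.
By Bayes' theorem, P(H|E) = 0.10920 / 0.25540 = 0.428. Hence P(¬H|E) = 1 − 0.428 = 0.572.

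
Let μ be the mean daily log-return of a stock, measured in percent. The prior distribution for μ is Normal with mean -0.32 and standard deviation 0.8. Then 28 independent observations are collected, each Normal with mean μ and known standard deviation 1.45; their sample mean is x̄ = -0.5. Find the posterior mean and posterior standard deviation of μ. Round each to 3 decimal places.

Prior precision 1/τ₀² = 1/0.8² = 1.56250; data precision n/σ² = 28/1.45² = 13.3175.
Posterior precision = 1.56250 + 13.3175 = 14.8800, giving posterior SD = 1/√14.8800 = 0.259.
Posterior mean = (1.56250·-0.32 + 13.3175·-0.5) / 14.8800 = -0.481.

Posterior mean ≈ -0.481; posterior SD ≈ 0.259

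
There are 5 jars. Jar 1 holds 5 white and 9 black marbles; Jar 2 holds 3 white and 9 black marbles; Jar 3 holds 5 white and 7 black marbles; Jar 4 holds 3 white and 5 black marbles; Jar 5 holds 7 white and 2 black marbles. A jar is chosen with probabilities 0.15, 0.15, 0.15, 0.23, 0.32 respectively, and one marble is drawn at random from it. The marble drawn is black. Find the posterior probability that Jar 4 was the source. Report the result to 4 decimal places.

Posterior probability ≈ 0.2812

P(black|Jar 1) = 0.6429; P(black|Jar 2) = 0.75; P(black|Jar 3) = 0.5833; P(black|Jar 4) = 0.625; P(black|Jar 5) = 0.2222.
Prior × likelihood for each source: 0.15·0.6429=0.09643, 0.15·0.75=0.1125, 0.15·0.5833=0.08750, 0.23·0.625=0.1438, 0.32·0.2222=0.07111. Summing gives P(black) = 0.51129.
P(Jar 4 | black) = 0.1438 / 0.51129 = 0.2812.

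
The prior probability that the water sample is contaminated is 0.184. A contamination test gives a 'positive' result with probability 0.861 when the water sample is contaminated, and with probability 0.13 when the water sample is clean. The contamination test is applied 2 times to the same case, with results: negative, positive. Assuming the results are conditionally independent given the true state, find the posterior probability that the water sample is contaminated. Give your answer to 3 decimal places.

Posterior P(H) ≈ 0.193

With H the event that the water sample is contaminated, the joint likelihood of the observed sequence is P(data|H) = 0.139·0.861 = 0.11968 and P(data|¬H) = 0.87·0.13 = 0.11310.
Bayes: P(H|data) = 0.184·0.11968 / (0.184·0.11968 + 0.816·0.11310) = 0.022021/0.11431 = 0.1926.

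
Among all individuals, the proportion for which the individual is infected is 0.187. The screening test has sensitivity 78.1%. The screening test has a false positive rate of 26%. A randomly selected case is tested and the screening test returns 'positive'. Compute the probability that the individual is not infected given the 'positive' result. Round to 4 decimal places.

Write H for 'the individual is infected'. Prior odds H:¬H = 0.187/0.813 = 0.23001. For the 'positive' outcome, the likelihood ratio is 0.781/0.26 = 3.0038.
Posterior odds = 0.23001 × 3.0038 = 0.69092, so P(H|E) = 0.69092/(1+0.69092) = 0.4086. Then P(¬H|E) = 1 − 0.4086 = 0.5914.

P(¬H | E) ≈ 0.5914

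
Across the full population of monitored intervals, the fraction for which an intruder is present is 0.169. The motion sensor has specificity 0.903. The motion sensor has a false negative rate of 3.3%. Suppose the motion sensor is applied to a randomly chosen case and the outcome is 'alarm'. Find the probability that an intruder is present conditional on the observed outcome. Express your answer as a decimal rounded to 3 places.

Write H for 'an intruder is present'. Prior odds H:¬H = 0.169/0.831 = 0.20337. For the 'alarm' outcome, the likelihood ratio is 0.967/0.097 = 9.9691.
Posterior odds = 0.20337 × 9.9691 = 2.0274, so P(H|E) = 2.0274/(1+2.0274) = 0.670.

P(H | E) ≈ 0.670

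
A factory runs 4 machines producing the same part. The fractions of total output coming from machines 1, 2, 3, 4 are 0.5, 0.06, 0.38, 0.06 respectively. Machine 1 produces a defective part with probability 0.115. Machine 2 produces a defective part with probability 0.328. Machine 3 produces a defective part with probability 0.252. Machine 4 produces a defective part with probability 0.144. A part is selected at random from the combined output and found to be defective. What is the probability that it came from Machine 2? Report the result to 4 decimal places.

P(defective|M1) = 0.115; P(defective|M2) = 0.328; P(defective|M3) = 0.252; P(defective|M4) = 0.144.
Prior × likelihood for each source: 0.5·0.115=0.05750, 0.06·0.328=0.01968, 0.38·0.252=0.09576, 0.06·0.144=0.008640. Summing gives P(defective) = 0.18158.
P(Machine 2 | defective) = 0.01968 / 0.18158 = 0.1084.

Posterior probability ≈ 0.1084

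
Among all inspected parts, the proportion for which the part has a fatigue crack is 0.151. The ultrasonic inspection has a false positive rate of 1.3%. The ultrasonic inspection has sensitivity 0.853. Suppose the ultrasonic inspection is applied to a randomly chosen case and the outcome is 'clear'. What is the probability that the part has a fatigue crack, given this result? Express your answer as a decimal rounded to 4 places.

P(H | E) ≈ 0.0258

Let H be the event that the part has a fatigue crack. P(H) = 0.151, so P(¬H) = 0.849. With E the 'clear' result, P(E|H) = 0.147 and P(E|¬H) = 0.987.
P(E) = 0.147·0.151 + 0.987·0.849 = 0.022197 + 0.83796 = 0.86016.
By Bayes' theorem, P(H|E) = 0.022197 / 0.86016 = 0.0258.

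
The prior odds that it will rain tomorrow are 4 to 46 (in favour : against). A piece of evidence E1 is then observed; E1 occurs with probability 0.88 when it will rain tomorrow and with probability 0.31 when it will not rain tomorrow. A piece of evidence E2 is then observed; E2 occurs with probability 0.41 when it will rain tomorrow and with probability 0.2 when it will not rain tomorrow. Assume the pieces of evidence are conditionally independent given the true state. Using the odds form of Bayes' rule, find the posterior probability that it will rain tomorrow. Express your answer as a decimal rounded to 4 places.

Posterior probability ≈ 0.3360

Prior odds = 4/46 = 0.086957.
Likelihood ratio for E1 = 0.88/0.31 = 2.8387.
Likelihood ratio for E2 = 0.41/0.2 = 2.0500.
Posterior odds = prior odds × LR₁ × LR₂ = 0.50603.
Posterior probability = odds/(1+odds) = 0.50603/1.5060 = 0.3360.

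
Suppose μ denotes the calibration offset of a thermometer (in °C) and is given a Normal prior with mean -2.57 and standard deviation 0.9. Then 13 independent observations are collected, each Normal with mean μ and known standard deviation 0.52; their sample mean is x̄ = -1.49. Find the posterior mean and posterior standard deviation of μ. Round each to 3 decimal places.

Posterior mean ≈ -1.517; posterior SD ≈ 0.142

With known σ, the Normal prior is conjugate. Weight on the data is w = (n/σ²)/(n/σ² + 1/τ₀²) = 48.0769/(48.0769+1.23457) = 0.97496.
Posterior mean = w·x̄ + (1−w)·μ₀ = 0.97496·-1.49 + 0.025036·-2.57 = -1.517. Posterior variance = 1/(48.0769+1.23457) = 0.0202792, so SD = 0.142.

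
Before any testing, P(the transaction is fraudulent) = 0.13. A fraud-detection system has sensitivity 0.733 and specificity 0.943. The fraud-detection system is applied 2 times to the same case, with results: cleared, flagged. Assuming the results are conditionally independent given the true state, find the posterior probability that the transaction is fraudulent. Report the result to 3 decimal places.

Posterior P(H) ≈ 0.352

Let H be the event that the transaction is fraudulent; start with P(H) = 0.13. P('flagged'|H) = 0.733, P('flagged'|¬H) = 0.057.
Update on result 1 ('cleared'): P(H) ← 0.267·0.1300 / (0.267·0.1300 + 0.943·0.8700) = 0.034710/0.85512 = 0.0406.
Update on result 2 ('flagged'): P(H) ← 0.733·0.0406 / (0.733·0.0406 + 0.057·0.9594) = 0.029753/0.084439 = 0.3524.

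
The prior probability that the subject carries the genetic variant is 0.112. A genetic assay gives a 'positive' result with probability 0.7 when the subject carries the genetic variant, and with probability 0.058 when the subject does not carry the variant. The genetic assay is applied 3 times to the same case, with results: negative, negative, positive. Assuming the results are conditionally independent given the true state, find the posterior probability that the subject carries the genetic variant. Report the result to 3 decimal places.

Posterior P(H) ≈ 0.134

With H the event that the subject carries the genetic variant, the joint likelihood of the observed sequence is P(data|H) = 0.3·0.3·0.7 = 0.063000 and P(data|¬H) = 0.942·0.942·0.058 = 0.051467.
Bayes: P(H|data) = 0.112·0.063000 / (0.112·0.063000 + 0.888·0.051467) = 0.0070560/0.052759 = 0.1337.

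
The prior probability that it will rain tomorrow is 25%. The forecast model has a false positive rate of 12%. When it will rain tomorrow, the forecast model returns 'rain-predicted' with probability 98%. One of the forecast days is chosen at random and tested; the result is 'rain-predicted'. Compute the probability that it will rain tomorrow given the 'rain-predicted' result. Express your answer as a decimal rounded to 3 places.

Write H for 'it will rain tomorrow'. Prior odds H:¬H = 0.25/0.75 = 0.33333. For the 'rain-predicted' outcome, the likelihood ratio is 0.98/0.12 = 8.1667.
Posterior odds = 0.33333 × 8.1667 = 2.7222, so P(H|E) = 2.7222/(1+2.7222) = 0.731.

P(H | E) ≈ 0.731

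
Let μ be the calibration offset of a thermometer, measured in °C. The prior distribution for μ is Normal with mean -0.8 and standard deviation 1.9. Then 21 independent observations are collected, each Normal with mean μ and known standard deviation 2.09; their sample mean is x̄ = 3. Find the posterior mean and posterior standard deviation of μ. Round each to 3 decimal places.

With known σ, the Normal prior is conjugate. Weight on the data is w = (n/σ²)/(n/σ² + 1/τ₀²) = 4.80758/(4.80758+0.277008) = 0.94552.
Posterior mean = w·x̄ + (1−w)·μ₀ = 0.94552·3 + 0.054480·-0.8 = 2.793. Posterior variance = 1/(4.80758+0.277008) = 0.196673, so SD = 0.443.

Posterior mean ≈ 2.793; posterior SD ≈ 0.443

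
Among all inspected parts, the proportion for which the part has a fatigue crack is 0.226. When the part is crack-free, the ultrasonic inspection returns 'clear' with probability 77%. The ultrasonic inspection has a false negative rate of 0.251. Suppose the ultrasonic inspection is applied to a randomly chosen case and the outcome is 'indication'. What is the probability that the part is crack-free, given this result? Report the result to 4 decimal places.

Write H for 'the part has a fatigue crack'. Prior odds H:¬H = 0.226/0.774 = 0.29199. For the 'indication' outcome, the likelihood ratio is 0.749/0.23 = 3.2565.
Posterior odds = 0.29199 × 3.2565 = 0.95087, so P(H|E) = 0.95087/(1+0.95087) = 0.4874. Then P(¬H|E) = 1 − 0.4874 = 0.5126.

P(¬H | E) ≈ 0.5126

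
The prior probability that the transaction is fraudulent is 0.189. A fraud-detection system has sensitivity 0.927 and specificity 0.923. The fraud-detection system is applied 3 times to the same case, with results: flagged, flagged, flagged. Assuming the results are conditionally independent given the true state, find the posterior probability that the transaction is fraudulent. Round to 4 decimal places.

Let H be the event that the transaction is fraudulent; start with P(H) = 0.189. P('flagged'|H) = 0.927, P('flagged'|¬H) = 0.077.
Update on result 1 ('flagged'): P(H) ← 0.927·0.1890 / (0.927·0.1890 + 0.077·0.8110) = 0.17520/0.23765 = 0.7372.
Update on result 2 ('flagged'): P(H) ← 0.927·0.7372 / (0.927·0.7372 + 0.077·0.2628) = 0.68341/0.70365 = 0.9712.
Update on result 3 ('flagged'): P(H) ← 0.927·0.9712 / (0.927·0.9712 + 0.077·0.0288) = 0.90034/0.90256 = 0.9975.

Posterior P(H) ≈ 0.9975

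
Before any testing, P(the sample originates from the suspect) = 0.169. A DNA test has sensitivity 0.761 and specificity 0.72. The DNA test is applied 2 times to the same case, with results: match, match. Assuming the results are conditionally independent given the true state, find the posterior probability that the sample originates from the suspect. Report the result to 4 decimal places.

Posterior P(H) ≈ 0.6004

With H the event that the sample originates from the suspect, the joint likelihood of the observed sequence is P(data|H) = 0.761·0.761 = 0.57912 and P(data|¬H) = 0.28·0.28 = 0.078400.
Bayes: P(H|data) = 0.169·0.57912 / (0.169·0.57912 + 0.831·0.078400) = 0.097871/0.16302 = 0.6004.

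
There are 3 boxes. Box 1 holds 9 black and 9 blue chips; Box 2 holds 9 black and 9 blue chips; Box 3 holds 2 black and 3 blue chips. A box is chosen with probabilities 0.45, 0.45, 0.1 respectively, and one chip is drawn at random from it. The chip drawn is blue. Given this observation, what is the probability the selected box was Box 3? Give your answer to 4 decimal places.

Tabulate prior·likelihood by source: [1] prior 0.45, lik 0.5, product 0.2250; [2] prior 0.45, lik 0.5, product 0.2250; [3] prior 0.1, lik 0.6, product 0.06000.
Normalizing constant = 0.51000; the posterior for Box 3 is its product over the sum, 0.06000/0.51000 = 0.1176.

Posterior probability ≈ 0.1176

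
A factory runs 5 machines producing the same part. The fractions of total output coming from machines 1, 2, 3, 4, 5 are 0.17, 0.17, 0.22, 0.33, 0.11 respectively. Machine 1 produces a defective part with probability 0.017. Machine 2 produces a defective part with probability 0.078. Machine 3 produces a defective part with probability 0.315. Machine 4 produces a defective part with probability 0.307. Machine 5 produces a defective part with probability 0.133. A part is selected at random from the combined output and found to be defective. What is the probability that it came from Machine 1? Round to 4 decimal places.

Posterior probability ≈ 0.0144

Tabulate prior·likelihood by source: [1] prior 0.17, lik 0.017, product 0.002890; [2] prior 0.17, lik 0.078, product 0.01326; [3] prior 0.22, lik 0.315, product 0.06930; [4] prior 0.33, lik 0.307, product 0.1013; [5] prior 0.11, lik 0.133, product 0.01463.
Normalizing constant = 0.20139; the posterior for Machine 1 is its product over the sum, 0.002890/0.20139 = 0.0144.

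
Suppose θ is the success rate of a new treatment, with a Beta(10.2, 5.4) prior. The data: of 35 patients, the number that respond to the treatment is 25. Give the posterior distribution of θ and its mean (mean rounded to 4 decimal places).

Observing 25 successes and 10 failures updates Beta(10.2, 5.4) by adding the success and failure counts to the two shape parameters: α = 10.2+25 = 35.2, β = 5.4+10 = 15.4.
E[θ | data] = 35.2/(35.2+15.4) = 0.6957.

Posterior: Beta(35.2, 15.4); mean ≈ 0.6957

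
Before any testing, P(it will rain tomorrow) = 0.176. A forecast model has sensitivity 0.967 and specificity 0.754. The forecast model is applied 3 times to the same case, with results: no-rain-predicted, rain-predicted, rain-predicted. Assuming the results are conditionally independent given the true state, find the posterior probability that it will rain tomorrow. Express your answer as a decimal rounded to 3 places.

Posterior P(H) ≈ 0.126

Let H be the event that it will rain tomorrow; start with P(H) = 0.176. P('rain-predicted'|H) = 0.967, P('rain-predicted'|¬H) = 0.246.
Update on result 1 ('no-rain-predicted'): P(H) ← 0.033·0.1760 / (0.033·0.1760 + 0.754·0.8240) = 0.0058080/0.62710 = 0.0093.
Update on result 2 ('rain-predicted'): P(H) ← 0.967·0.0093 / (0.967·0.0093 + 0.246·0.9907) = 0.0089560/0.25268 = 0.0354.
Update on result 3 ('rain-predicted'): P(H) ← 0.967·0.0354 / (0.967·0.0354 + 0.246·0.9646) = 0.034275/0.27156 = 0.1262.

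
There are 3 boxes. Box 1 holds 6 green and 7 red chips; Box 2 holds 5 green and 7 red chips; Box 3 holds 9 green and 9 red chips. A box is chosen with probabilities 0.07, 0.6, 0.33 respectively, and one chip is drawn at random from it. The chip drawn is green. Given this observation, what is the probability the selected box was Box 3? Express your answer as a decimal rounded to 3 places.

Posterior probability ≈ 0.369

Tabulate prior·likelihood by source: [1] prior 0.07, lik 0.4615, product 0.03231; [2] prior 0.6, lik 0.4167, product 0.2500; [3] prior 0.33, lik 0.5, product 0.1650.
Normalizing constant = 0.44731; the posterior for Box 3 is its product over the sum, 0.1650/0.44731 = 0.369.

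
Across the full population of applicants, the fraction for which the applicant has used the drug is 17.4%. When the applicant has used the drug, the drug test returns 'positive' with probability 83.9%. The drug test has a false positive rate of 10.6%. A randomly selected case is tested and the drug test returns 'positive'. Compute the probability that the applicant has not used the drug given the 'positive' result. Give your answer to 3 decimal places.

Let H be the event that the applicant has used the drug. P(H) = 0.174, so P(¬H) = 0.826. With E the 'positive' result, P(E|H) = 0.839 and P(E|¬H) = 0.106.
P(E) = 0.839·0.174 + 0.106·0.826 = 0.14599 + 0.087556 = 0.23354.
By Bayes' theorem, P(H|E) = 0.14599 / 0.23354 = 0.625. Hence P(¬H|E) = 1 − 0.625 = 0.375.

P(¬H | E) ≈ 0.375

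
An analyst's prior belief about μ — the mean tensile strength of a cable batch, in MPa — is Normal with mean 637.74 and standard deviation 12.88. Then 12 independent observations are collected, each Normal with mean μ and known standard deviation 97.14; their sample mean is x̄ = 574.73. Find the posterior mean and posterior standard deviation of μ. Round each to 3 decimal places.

Prior precision 1/τ₀² = 1/12.88² = 0.00602793; data precision n/σ² = 12/97.14² = 0.00127170.
Posterior precision = 0.00602793 + 0.00127170 = 0.00729963, giving posterior SD = 1/√0.00729963 = 11.704.
Posterior mean = (0.00602793·637.74 + 0.00127170·574.73) / 0.00729963 = 626.763.

Posterior mean ≈ 626.763; posterior SD ≈ 11.704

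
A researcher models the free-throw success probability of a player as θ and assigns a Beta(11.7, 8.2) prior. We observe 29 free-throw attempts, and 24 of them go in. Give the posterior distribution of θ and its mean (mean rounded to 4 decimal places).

The binomial likelihood is conjugate to the Beta prior: with 24 successes and 5 failures, the posterior is Beta(11.7+24, 8.2+5) = Beta(35.7, 13.2).
E[θ | data] = 35.7/(35.7+13.2) = 0.7301.

Posterior: Beta(35.7, 13.2); mean ≈ 0.7301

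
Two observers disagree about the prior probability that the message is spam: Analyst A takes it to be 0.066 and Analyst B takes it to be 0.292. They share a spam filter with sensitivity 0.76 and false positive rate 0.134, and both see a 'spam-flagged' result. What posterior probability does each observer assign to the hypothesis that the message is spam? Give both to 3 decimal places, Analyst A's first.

The likelihood ratio for a 'spam-flagged' result is 0.76/0.134 = 5.6716.
Analyst A: prior odds 0.066/0.934 = 0.070664; posterior odds 0.40078; posterior probability 0.286.
Analyst B: prior odds 0.292/0.708 = 0.41243; posterior odds 2.3392; posterior probability 0.701.

Analyst A: 0.286; Analyst B: 0.701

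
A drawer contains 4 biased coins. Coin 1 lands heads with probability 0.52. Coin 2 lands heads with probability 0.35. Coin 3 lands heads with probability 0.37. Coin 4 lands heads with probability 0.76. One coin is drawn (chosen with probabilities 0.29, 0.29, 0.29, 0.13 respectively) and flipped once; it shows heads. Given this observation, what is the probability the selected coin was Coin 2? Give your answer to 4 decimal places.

Posterior probability ≈ 0.2214

Tabulate prior·likelihood by source: [1] prior 0.29, lik 0.52, product 0.1508; [2] prior 0.29, lik 0.35, product 0.1015; [3] prior 0.29, lik 0.37, product 0.1073; [4] prior 0.13, lik 0.76, product 0.09880.
Normalizing constant = 0.45840; the posterior for Coin 2 is its product over the sum, 0.1015/0.45840 = 0.2214.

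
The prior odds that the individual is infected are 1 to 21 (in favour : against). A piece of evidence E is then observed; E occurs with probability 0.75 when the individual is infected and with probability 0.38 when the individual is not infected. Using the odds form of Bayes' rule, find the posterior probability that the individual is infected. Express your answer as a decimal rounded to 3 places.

Prior odds = 1/21 = 0.047619. In log-odds, ln(0.047619) = -3.0445.
Add log likelihood ratio: ln(1.9737) = 0.67990.
Posterior log-odds = -2.3646, so posterior odds = exp(-2.3646) = 0.093985. Converting, P(H|E) = 0.093985/1.0940 = 0.086.

Posterior probability ≈ 0.086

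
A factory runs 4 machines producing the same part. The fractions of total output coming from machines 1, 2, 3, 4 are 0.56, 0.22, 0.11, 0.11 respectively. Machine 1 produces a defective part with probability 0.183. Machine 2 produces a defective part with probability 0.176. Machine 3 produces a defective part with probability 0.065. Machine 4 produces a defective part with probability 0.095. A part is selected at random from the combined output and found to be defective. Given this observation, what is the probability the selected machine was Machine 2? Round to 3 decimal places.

Posterior probability ≈ 0.244

Tabulate prior·likelihood by source: [1] prior 0.56, lik 0.183, product 0.1025; [2] prior 0.22, lik 0.176, product 0.03872; [3] prior 0.11, lik 0.065, product 0.007150; [4] prior 0.11, lik 0.095, product 0.01045.
Normalizing constant = 0.15880; the posterior for Machine 2 is its product over the sum, 0.03872/0.15880 = 0.244.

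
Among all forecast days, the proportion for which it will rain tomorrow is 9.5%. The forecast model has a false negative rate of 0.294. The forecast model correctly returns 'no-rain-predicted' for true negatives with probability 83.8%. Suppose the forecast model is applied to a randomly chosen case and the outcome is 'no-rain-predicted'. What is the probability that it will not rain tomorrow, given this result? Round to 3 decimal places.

P(¬H | E) ≈ 0.964

Let H be the event that it will rain tomorrow. P(H) = 0.095, so P(¬H) = 0.905. With E the 'no-rain-predicted' result, P(E|H) = 0.294 and P(E|¬H) = 0.838.
P(E) = 0.294·0.095 + 0.838·0.905 = 0.027930 + 0.75839 = 0.78632.
By Bayes' theorem, P(H|E) = 0.027930 / 0.78632 = 0.036. Hence P(¬H|E) = 1 − 0.036 = 0.964.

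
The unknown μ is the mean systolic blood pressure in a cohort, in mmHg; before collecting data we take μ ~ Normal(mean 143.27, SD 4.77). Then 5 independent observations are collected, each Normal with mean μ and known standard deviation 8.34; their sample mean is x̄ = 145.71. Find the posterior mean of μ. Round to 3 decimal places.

Posterior mean ≈ 144.784

With known σ, the Normal prior is conjugate. Weight on the data is w = (n/σ²)/(n/σ² + 1/τ₀²) = 0.0718849/(0.0718849+0.0439504) = 0.62058.
Posterior mean = w·x̄ + (1−w)·μ₀ = 0.62058·145.71 + 0.37942·143.27 = 144.784.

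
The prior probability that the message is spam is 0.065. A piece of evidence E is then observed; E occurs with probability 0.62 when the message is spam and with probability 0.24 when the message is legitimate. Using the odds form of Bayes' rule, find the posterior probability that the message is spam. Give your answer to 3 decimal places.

Posterior probability ≈ 0.152

Prior odds = 0.065/(1−0.065) = 0.069519. In log-odds, ln(0.069519) = -2.6662.
Add log likelihood ratio: ln(2.5833) = 0.94908.
Posterior log-odds = -1.7171, so posterior odds = exp(-1.7171) = 0.17959. Converting, P(H|E) = 0.17959/1.1796 = 0.152.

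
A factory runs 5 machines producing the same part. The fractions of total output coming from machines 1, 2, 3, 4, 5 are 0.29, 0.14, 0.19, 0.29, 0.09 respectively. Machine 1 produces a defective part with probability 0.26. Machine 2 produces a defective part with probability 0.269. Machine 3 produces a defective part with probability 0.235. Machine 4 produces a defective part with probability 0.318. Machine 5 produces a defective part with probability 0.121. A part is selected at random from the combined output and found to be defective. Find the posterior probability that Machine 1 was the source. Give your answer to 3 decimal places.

P(defective|M1) = 0.26; P(defective|M2) = 0.269; P(defective|M3) = 0.235; P(defective|M4) = 0.318; P(defective|M5) = 0.121.
Prior × likelihood for each source: 0.29·0.26=0.07540, 0.14·0.269=0.03766, 0.19·0.235=0.04465, 0.29·0.318=0.09222, 0.09·0.121=0.01089. Summing gives P(defective) = 0.26082.
P(Machine 1 | defective) = 0.07540 / 0.26082 = 0.289.

Posterior probability ≈ 0.289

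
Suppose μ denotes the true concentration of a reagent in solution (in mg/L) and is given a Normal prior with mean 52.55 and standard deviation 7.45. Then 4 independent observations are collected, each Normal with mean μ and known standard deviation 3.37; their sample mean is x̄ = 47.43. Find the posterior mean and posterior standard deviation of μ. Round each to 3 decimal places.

Posterior mean ≈ 47.679; posterior SD ≈ 1.643

With known σ, the Normal prior is conjugate. Weight on the data is w = (n/σ²)/(n/σ² + 1/τ₀²) = 0.352209/(0.352209+0.0180172) = 0.95133.
Posterior mean = w·x̄ + (1−w)·μ₀ = 0.95133·47.43 + 0.048665·52.55 = 47.679. Posterior variance = 1/(0.352209+0.0180172) = 2.70105, so SD = 1.643.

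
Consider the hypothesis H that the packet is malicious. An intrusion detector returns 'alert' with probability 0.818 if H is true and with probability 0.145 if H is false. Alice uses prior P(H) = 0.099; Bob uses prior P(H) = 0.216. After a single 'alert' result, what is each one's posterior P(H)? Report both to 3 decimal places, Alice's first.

P('+'|H) = 0.818, P('+'|¬H) = 0.145.
Alice: numerator 0.818·0.099 = 0.080982; evidence = 0.080982+0.145·0.901 = 0.21163; posterior = 0.383.
Bob: numerator 0.818·0.216 = 0.17669; evidence = 0.17669+0.145·0.784 = 0.29037; posterior = 0.608.

Alice: 0.383; Bob: 0.608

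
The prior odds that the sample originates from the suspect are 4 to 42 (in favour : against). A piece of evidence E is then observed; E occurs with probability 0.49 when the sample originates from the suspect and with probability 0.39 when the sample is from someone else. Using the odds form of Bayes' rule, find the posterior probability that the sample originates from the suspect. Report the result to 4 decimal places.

Prior odds = 4/42 = 0.095238. In log-odds, ln(0.095238) = -2.3514.
Add log likelihood ratio: ln(1.2564) = 0.22826.
Posterior log-odds = -2.1231, so posterior odds = exp(-2.1231) = 0.11966. Converting, P(H|E) = 0.11966/1.1197 = 0.1069.

Posterior probability ≈ 0.1069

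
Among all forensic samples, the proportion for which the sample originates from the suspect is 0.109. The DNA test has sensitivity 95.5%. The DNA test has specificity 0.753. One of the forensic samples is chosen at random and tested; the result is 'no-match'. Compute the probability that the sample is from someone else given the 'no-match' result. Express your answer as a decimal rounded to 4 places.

Let H be the event that the sample originates from the suspect. P(H) = 0.109, so P(¬H) = 0.891. With E the 'no-match' result, P(E|H) = 0.045 and P(E|¬H) = 0.753.
P(E) = 0.045·0.109 + 0.753·0.891 = 0.0049050 + 0.67092 = 0.67583.
By Bayes' theorem, P(H|E) = 0.0049050 / 0.67583 = 0.0073. Hence P(¬H|E) = 1 − 0.0073 = 0.9927.

P(¬H | E) ≈ 0.9927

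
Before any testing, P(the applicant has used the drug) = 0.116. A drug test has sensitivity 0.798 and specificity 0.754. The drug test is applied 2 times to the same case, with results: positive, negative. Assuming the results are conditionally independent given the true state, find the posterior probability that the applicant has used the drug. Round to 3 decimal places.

Let H be the event that the applicant has used the drug; start with P(H) = 0.116. P('positive'|H) = 0.798, P('positive'|¬H) = 0.246.
Update on result 1 ('positive'): P(H) ← 0.798·0.1160 / (0.798·0.1160 + 0.246·0.8840) = 0.092568/0.31003 = 0.2986.
Update on result 2 ('negative'): P(H) ← 0.202·0.2986 / (0.202·0.2986 + 0.754·0.7014) = 0.060312/0.58919 = 0.1024.

Posterior P(H) ≈ 0.102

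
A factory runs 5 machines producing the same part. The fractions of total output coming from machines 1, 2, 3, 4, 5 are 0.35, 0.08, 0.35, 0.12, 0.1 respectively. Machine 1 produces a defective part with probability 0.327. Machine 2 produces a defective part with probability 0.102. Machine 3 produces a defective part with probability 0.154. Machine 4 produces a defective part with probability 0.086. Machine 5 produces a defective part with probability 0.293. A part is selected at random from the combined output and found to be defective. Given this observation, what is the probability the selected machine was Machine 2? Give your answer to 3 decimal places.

Posterior probability ≈ 0.038

P(defective|M1) = 0.327; P(defective|M2) = 0.102; P(defective|M3) = 0.154; P(defective|M4) = 0.086; P(defective|M5) = 0.293.
Prior × likelihood for each source: 0.35·0.327=0.1144, 0.08·0.102=0.008160, 0.35·0.154=0.05390, 0.12·0.086=0.01032, 0.1·0.293=0.02930. Summing gives P(defective) = 0.21613.
P(Machine 2 | defective) = 0.008160 / 0.21613 = 0.038.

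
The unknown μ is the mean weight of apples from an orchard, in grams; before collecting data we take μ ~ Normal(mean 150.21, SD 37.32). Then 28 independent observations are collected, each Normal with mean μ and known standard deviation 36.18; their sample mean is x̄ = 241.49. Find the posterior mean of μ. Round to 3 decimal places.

With known σ, the Normal prior is conjugate. Weight on the data is w = (n/σ²)/(n/σ² + 1/τ₀²) = 0.0213905/(0.0213905+0.00071799) = 0.96752.
Posterior mean = w·x̄ + (1−w)·μ₀ = 0.96752·241.49 + 0.032476·150.21 = 238.526.

Posterior mean ≈ 238.526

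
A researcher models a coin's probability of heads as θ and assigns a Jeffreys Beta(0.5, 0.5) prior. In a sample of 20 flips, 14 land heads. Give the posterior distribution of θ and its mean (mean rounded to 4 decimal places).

Posterior: Beta(14.5, 6.5); mean ≈ 0.6905

Observing 14 successes and 6 failures updates Beta(0.5, 0.5) by adding the success and failure counts to the two shape parameters: α = 0.5+14 = 14.5, β = 0.5+6 = 6.5.
E[θ | data] = 14.5/(14.5+6.5) = 0.6905.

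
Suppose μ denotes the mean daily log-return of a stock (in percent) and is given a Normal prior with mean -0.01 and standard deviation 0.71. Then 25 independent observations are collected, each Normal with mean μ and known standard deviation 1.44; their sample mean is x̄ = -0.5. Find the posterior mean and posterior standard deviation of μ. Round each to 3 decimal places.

With known σ, the Normal prior is conjugate. Weight on the data is w = (n/σ²)/(n/σ² + 1/τ₀²) = 12.0563/(12.0563+1.98373) = 0.85871.
Posterior mean = w·x̄ + (1−w)·μ₀ = 0.85871·-0.5 + 0.14129·-0.01 = -0.431. Posterior variance = 1/(12.0563+1.98373) = 0.0712248, so SD = 0.267.

Posterior mean ≈ -0.431; posterior SD ≈ 0.267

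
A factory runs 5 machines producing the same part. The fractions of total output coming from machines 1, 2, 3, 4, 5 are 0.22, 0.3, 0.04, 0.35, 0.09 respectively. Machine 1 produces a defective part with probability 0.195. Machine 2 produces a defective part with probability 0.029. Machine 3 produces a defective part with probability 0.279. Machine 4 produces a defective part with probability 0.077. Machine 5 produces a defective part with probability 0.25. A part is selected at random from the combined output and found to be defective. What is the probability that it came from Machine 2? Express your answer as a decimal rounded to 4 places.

P(defective|M1) = 0.195; P(defective|M2) = 0.029; P(defective|M3) = 0.279; P(defective|M4) = 0.077; P(defective|M5) = 0.25.
Prior × likelihood for each source: 0.22·0.195=0.04290, 0.3·0.029=0.008700, 0.04·0.279=0.01116, 0.35·0.077=0.02695, 0.09·0.25=0.02250. Summing gives P(defective) = 0.11221.
P(Machine 2 | defective) = 0.008700 / 0.11221 = 0.0775.

Posterior probability ≈ 0.0775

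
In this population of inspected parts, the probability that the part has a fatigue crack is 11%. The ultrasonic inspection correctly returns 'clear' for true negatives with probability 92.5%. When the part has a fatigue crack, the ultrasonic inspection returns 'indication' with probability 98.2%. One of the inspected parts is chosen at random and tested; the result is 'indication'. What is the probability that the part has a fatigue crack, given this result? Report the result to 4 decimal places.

P(H | E) ≈ 0.6181

Let H be the event that the part has a fatigue crack. P(H) = 0.11, so P(¬H) = 0.89. With E the 'indication' result, P(E|H) = 0.982 and P(E|¬H) = 0.075.
P(E) = 0.982·0.11 + 0.075·0.89 = 0.10802 + 0.066750 = 0.17477.
By Bayes' theorem, P(H|E) = 0.10802 / 0.17477 = 0.6181.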